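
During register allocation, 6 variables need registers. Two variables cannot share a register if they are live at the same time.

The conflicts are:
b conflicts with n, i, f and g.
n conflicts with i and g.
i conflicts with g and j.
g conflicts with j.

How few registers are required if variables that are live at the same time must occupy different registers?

4

b, n, i, g pairwise conflict, so at least 4 registers are needed.
A valid assignment using 4 registers: b=1, n=4, i=3, f=2, g=2, j=1. Each listed conflict is separated.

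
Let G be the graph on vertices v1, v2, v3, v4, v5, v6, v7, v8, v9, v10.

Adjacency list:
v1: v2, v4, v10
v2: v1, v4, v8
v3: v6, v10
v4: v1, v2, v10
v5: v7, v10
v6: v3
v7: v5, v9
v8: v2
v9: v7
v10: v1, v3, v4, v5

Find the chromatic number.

v1, v2, v4 are pairwise adjacent, so at least 3 colors are needed.
3 colors suffice: color 1 → {v2, v6, v7, v10}; color 2 → {v3, v4, v5, v8, v9}; color 3 → {v1}. No two adjacent vertices share a color.

3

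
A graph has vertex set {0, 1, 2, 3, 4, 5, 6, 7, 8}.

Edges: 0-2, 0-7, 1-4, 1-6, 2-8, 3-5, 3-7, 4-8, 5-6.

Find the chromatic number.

3

The cycle 1-6-5-3-7-0-2-8-4-1 has odd length 9, so it cannot be 2-colored; at least 3 colors are needed.
One proper 3-coloring: 0=b, 1=a, 2=c, 3=b, 4=b, 5=a, 6=b, 7=a, 8=a. Every edge joins two different colors.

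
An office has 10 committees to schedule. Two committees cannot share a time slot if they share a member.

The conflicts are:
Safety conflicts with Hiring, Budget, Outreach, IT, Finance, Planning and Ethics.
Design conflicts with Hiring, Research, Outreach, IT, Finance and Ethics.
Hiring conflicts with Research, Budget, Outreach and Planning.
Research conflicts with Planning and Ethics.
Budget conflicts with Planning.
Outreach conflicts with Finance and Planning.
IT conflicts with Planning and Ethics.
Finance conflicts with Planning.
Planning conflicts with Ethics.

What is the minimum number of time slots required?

Safety, Hiring, Outreach, Planning pairwise conflict, so at least 4 time slots are needed.
Using 4 time slots: Safety=2, Design=1, Hiring=3, Research=2, Budget=4, Outreach=4, IT=4, Finance=3, Planning=1, Ethics=3. No two conflicting committees share a time slot.

4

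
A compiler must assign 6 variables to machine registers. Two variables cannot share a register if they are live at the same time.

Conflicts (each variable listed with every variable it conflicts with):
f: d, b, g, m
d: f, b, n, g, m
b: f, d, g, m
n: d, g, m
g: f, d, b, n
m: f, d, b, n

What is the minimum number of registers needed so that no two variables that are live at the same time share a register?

f, d, b, g are mutually in conflict, so at least 4 registers are needed.
4 registers suffice: register 1 → {d}; register 2 → {f, n}; register 3 → {b}; register 4 → {g, m}. Every pair that conflicts lands in different registers.

4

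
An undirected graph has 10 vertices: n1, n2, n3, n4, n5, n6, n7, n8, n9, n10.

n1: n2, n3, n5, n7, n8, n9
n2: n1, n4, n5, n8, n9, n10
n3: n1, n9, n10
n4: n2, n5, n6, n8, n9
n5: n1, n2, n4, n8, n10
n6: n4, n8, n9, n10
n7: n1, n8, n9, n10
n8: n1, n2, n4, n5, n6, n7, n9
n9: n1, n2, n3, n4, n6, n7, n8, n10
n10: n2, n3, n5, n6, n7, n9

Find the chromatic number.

n1, n7, n8, n9 are mutually adjacent (a clique of size 4), so at least 4 colors are needed.
A valid assignment using 4 colors: n1=3, n2=4, n3=4, n4=3, n5=1, n6=4, n7=4, n8=2, n9=1, n10=2. Every edge joins two different colors.

4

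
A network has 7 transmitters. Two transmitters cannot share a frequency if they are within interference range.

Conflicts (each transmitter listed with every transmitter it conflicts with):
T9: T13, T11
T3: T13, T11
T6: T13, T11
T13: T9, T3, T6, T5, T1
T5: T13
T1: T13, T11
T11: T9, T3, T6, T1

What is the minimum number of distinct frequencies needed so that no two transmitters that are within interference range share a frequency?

2

T13 and T5 conflict, so at least 2 frequencies are needed.
2 frequencies suffice: T9=2, T3=2, T6=2, T13=1, T5=2, T1=2, T11=1. Each listed conflict is separated.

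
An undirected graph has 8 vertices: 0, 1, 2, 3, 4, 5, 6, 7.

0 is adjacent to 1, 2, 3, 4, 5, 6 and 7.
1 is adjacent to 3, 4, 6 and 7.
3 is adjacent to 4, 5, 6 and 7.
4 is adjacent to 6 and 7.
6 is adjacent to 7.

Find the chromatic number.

6

0, 1, 3, 4, 6, 7 are pairwise adjacent (a clique of size 6), so at least 6 colors are needed.
One proper 6-coloring: 0=red, 1=purple, 2=blue, 3=blue, 4=yellow, 5=green, 6=orange, 7=green. Each edge has distinct colors on its endpoints.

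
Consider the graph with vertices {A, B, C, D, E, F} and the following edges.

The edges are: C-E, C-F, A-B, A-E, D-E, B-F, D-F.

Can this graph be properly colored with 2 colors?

The cycle F-D-E-A-B-F has odd length 5, so it cannot be 2-colored; at least 3 colors are needed.
So 2 colors are not enough.

No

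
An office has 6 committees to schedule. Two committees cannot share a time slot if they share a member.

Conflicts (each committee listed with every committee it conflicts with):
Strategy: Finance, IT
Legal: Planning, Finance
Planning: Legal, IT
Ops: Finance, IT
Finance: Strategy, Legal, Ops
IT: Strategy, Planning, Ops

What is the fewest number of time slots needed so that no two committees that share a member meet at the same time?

3

The cycle Finance-Strategy-IT-Planning-Legal-Finance has odd length 5, so it cannot be 2-colored; at least 3 time slots are needed.
A valid assignment using 3 time slots: Strategy=2, Legal=2, Planning=3, Ops=2, Finance=1, IT=1. No two conflicting committees share a time slot.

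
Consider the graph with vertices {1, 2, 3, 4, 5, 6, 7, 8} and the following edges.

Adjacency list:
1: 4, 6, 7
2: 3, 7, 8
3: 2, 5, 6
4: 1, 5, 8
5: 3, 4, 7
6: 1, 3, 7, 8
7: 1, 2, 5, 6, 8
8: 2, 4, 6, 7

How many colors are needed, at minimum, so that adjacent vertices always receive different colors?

2, 7, 8 form a triangle, so at least 3 colors are needed.
3 colors suffice: color red → {3, 4, 7}; color blue → {1, 5, 8}; color green → {2, 6}. Every edge joins two different colors.

3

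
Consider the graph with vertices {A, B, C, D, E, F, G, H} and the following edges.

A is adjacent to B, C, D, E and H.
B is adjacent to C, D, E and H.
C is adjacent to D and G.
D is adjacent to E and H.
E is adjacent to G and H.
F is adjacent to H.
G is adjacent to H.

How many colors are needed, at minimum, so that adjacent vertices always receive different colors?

5

A, B, D, E, H are mutually adjacent (a clique of size 5), so at least 5 colors are needed.
A valid assignment using 5 colors: A=3, B=5, C=1, D=2, E=4, F=2, G=2, H=1. Each edge has distinct colors on its endpoints.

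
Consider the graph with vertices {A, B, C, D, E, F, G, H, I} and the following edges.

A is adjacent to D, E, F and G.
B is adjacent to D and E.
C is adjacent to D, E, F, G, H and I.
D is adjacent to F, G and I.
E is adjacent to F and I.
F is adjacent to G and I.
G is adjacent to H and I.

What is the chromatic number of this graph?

5

C, D, F, G, I are pairwise adjacent (a clique of size 5), so at least 5 colors are needed.
A valid assignment using 5 colors: A=blue, B=red, C=blue, D=yellow, E=green, F=red, G=green, H=red, I=purple. Every edge joins two different colors.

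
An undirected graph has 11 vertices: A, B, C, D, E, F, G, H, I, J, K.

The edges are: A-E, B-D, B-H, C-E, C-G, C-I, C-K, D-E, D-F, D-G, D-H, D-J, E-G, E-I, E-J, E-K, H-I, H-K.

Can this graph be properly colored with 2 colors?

B, D, H are pairwise adjacent, so at least 3 colors are needed.
So 2 colors are not enough.

No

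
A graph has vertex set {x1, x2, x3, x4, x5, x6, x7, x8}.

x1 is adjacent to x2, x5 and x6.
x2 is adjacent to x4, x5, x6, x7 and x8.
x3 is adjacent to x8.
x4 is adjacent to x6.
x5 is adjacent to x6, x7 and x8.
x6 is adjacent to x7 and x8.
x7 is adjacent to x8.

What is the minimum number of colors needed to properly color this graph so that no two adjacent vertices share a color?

5

x2, x5, x6, x7, x8 are pairwise adjacent (a clique of size 5), so at least 5 colors are needed.
One proper 5-coloring: x1=4, x2=1, x3=1, x4=3, x5=3, x6=2, x7=5, x8=4. Every edge joins two different colors.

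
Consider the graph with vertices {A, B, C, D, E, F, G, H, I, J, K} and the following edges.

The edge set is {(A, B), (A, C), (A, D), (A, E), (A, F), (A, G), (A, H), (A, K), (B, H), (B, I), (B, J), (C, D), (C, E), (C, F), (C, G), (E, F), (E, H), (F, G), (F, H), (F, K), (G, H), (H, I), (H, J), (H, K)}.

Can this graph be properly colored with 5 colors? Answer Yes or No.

Yes

The chromatic number is 4. A, F, H, K form a clique, so at least 4 colors are needed.
4 colors suffice: color red → {C, H}; color blue → {A, I, J}; color green → {B, D, F}; color yellow → {E, G, K}.
Since 5 ≥ 4, a proper 5-coloring certainly exists.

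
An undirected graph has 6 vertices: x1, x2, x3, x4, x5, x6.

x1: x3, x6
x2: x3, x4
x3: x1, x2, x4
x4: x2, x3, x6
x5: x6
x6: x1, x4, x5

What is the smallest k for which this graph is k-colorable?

x2, x3, x4 form a triangle, so at least 3 colors are needed.
3 colors suffice: color 1 → {x3, x6}; color 2 → {x1, x4, x5}; color 3 → {x2}. Every edge joins two different colors.

3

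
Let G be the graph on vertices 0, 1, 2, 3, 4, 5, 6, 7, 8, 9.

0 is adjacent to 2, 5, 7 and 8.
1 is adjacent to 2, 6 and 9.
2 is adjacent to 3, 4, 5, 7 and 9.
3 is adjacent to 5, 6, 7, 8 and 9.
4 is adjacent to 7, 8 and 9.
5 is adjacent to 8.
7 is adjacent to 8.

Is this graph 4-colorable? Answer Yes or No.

Yes

The chromatic number is 3. 1, 2, 9 are pairwise adjacent, so at least 3 colors are needed.
3 colors suffice: 0=b, 1=b, 2=a, 3=b, 4=b, 5=c, 6=a, 7=c, 8=a, 9=c.
Since 4 ≥ 3, a proper 4-coloring certainly exists.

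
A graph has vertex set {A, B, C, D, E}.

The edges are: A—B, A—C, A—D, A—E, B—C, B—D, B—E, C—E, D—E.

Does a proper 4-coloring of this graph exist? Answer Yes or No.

The chromatic number is 4. A, B, D, E form a clique, so at least 4 colors are needed.
4 colors suffice: color red → {E}; color blue → {A}; color green → {B}; color yellow → {C, D}.
That is already a proper 4-coloring.

Yes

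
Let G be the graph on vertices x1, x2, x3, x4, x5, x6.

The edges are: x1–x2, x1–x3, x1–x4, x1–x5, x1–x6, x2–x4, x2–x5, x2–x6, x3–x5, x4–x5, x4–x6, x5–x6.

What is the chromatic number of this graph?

5

x1, x2, x4, x5, x6 are pairwise adjacent (a clique of size 5), so at least 5 colors are needed.
5 colors suffice: color R → {x5}; color B → {x1}; color G → {x2, x3}; color Y → {x6}; color P → {x4}. No two adjacent vertices share a color.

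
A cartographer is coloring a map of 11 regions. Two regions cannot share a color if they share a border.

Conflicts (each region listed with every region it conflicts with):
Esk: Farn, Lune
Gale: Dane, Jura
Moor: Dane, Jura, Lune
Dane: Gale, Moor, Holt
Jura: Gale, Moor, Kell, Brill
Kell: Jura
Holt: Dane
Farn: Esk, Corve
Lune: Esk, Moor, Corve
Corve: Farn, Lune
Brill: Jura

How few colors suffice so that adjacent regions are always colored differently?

Moor and Dane conflict, so at least 2 colors are needed.
2 colors suffice: color 1 → {Dane, Jura, Farn, Lune}; color 2 → {Esk, Gale, Moor, Kell, Holt, Corve, Brill}. Each listed conflict is separated.

2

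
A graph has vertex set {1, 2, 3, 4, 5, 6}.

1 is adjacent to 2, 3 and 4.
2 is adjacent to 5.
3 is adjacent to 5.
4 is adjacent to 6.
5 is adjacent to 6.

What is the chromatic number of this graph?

3

The cycle 4-1-3-5-6-4 has odd length 5, so it cannot be 2-colored; at least 3 colors are needed.
3 colors suffice: color red → {1, 5}; color blue → {2, 3, 6}; color green → {4}. Each edge has distinct colors on its endpoints.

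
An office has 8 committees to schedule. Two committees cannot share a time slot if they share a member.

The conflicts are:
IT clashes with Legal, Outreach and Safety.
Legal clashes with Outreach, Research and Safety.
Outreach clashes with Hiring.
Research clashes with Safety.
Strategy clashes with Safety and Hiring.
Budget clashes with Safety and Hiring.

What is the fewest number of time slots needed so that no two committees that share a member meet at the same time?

Legal, Research, Safety pairwise conflict, so at least 3 time slots are needed.
3 time slots suffice: time slot 1 → {Outreach, Safety}; time slot 2 → {Legal, Hiring}; time slot 3 → {IT, Research, Strategy, Budget}. Each listed conflict is separated.

3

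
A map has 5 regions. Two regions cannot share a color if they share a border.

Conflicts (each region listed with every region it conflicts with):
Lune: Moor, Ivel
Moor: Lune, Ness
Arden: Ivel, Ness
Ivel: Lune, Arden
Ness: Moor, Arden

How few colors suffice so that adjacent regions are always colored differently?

3

The cycle Moor-Lune-Ivel-Arden-Ness-Moor has odd length 5, so it cannot be 2-colored; at least 3 colors are needed.
3 colors suffice: color 1 → {Moor, Ivel}; color 2 → {Lune, Ness}; color 3 → {Arden}. No two conflicting regions share a color.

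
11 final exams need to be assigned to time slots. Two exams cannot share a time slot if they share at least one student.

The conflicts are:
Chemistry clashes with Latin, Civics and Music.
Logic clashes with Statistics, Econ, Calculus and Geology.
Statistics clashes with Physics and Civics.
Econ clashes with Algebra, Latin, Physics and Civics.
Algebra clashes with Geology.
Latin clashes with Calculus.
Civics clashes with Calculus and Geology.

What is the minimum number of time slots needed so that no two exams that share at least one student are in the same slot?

Civics and Geology conflict, so at least 2 time slots are needed.
2 time slots suffice: time slot 1 → {Logic, Algebra, Latin, Physics, Civics, Music}; time slot 2 → {Chemistry, Statistics, Econ, Calculus, Geology}. No two conflicting exams share a time slot.

2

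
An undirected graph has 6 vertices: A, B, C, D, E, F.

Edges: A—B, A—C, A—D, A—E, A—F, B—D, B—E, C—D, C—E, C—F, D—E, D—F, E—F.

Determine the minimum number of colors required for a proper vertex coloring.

A, C, D, E, F are pairwise adjacent (a clique of size 5), so at least 5 colors are needed.
A valid assignment using 5 colors: A=red, B=yellow, C=yellow, D=blue, E=green, F=purple. No two adjacent vertices share a color.

5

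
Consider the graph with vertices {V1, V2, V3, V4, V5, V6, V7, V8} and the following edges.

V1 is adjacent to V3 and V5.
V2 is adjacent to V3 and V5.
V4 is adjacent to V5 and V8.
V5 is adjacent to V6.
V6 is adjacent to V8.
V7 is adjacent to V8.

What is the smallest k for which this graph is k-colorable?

2

V4 and V8 are adjacent, so at least 2 colors are needed.
2 colors suffice: color 1 → {V3, V5, V8}; color 2 → {V1, V2, V4, V6, V7}. Each edge has distinct colors on its endpoints.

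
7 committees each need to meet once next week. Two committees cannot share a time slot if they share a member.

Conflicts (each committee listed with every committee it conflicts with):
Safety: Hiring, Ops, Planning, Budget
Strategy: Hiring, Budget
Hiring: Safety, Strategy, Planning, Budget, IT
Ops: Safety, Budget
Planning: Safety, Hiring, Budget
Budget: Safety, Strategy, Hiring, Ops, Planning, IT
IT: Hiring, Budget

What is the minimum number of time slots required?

4

Safety, Hiring, Planning, Budget are mutually in conflict, so at least 4 time slots are needed.
4 time slots suffice: time slot 1 → {Budget}; time slot 2 → {Hiring, Ops}; time slot 3 → {Safety, Strategy, IT}; time slot 4 → {Planning}. Every pair that conflicts lands in different time slots.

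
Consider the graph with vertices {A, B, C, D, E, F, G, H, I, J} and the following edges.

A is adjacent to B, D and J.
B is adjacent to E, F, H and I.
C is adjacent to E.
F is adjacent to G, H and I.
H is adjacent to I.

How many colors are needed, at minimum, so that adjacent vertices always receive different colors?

B, F, H, I are mutually adjacent (a clique of size 4), so at least 4 colors are needed.
A valid assignment using 4 colors: A=2, B=1, C=1, D=1, E=2, F=2, G=1, H=4, I=3, J=1. No two adjacent vertices share a color.

4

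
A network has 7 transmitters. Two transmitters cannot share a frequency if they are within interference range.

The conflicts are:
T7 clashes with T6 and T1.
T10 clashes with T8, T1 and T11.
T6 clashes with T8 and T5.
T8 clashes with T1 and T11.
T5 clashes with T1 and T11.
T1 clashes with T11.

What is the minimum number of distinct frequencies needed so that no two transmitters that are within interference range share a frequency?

T10, T8, T1, T11 are mutually in conflict, so at least 4 frequencies are needed.
4 frequencies suffice: frequency 1 → {T6, T1}; frequency 2 → {T7, T8, T5}; frequency 3 → {T11}; frequency 4 → {T10}. Each listed conflict is separated.

4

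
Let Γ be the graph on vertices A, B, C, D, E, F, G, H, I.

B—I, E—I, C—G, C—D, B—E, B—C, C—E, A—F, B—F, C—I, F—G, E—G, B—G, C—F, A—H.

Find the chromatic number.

B, C, F, G are mutually adjacent (a clique of size 4), so at least 4 colors are needed.
A valid assignment using 4 colors: A=1, B=2, C=1, D=2, E=3, F=3, G=4, H=2, I=4. Each edge has distinct colors on its endpoints.

4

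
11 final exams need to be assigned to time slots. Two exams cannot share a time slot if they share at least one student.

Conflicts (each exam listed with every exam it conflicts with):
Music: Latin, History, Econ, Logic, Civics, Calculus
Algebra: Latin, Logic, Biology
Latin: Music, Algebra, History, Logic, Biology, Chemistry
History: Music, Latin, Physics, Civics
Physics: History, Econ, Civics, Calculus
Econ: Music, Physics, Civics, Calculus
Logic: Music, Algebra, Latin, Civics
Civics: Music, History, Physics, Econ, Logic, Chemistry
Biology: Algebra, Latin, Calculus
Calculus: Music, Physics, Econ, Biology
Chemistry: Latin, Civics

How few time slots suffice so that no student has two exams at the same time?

Physics, Econ, Calculus all conflict with each other, so at least 3 time slots are needed.
3 time slots suffice: time slot 1 → {Latin, Civics, Calculus}; time slot 2 → {Music, Algebra, Physics, Chemistry}; time slot 3 → {History, Econ, Logic, Biology}. Each listed conflict is separated.

3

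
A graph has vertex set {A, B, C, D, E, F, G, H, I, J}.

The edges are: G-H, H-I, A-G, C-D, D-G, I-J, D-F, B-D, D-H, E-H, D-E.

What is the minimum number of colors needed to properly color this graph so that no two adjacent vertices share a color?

D, E, H are mutually adjacent, so at least 3 colors are needed.
3 colors suffice: color 1 → {A, D, I}; color 2 → {B, C, F, H, J}; color 3 → {E, G}. Every edge joins two different colors.

3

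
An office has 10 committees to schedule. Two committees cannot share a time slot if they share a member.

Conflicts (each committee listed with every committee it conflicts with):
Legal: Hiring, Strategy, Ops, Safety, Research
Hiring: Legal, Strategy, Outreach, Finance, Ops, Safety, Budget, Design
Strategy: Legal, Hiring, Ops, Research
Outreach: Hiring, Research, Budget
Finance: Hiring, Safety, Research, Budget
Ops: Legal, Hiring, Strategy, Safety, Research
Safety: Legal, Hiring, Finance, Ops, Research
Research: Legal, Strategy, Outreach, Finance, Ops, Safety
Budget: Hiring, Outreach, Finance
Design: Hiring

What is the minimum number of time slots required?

Legal, Hiring, Ops, Safety pairwise conflict, so at least 4 time slots are needed.
4 time slots suffice: time slot 1 → {Hiring, Research}; time slot 2 → {Strategy, Safety, Budget, Design}; time slot 3 → {Outreach, Finance, Ops}; time slot 4 → {Legal}. Each listed conflict is separated.

4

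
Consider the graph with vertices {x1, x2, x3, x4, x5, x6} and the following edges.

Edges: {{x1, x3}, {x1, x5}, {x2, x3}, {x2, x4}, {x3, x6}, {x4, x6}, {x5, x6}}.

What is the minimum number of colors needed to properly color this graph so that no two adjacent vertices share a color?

x2 and x3 are adjacent, so at least 2 colors are needed.
2 colors suffice: color red → {x3, x4, x5}; color blue → {x1, x2, x6}. Every edge joins two different colors.

2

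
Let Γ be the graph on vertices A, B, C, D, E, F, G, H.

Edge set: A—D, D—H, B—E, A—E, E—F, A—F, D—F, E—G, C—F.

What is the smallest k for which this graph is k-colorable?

A, D, F are mutually adjacent, so at least 3 colors are needed.
One proper 3-coloring: A=3, B=2, C=1, D=1, E=1, F=2, G=2, H=2. No two adjacent vertices share a color.

3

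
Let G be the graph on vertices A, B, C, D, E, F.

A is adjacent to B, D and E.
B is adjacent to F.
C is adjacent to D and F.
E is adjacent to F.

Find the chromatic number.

The cycle F-B-A-D-C-F has odd length 5, so it cannot be 2-colored; at least 3 colors are needed.
3 colors suffice: color 1 → {A, F}; color 2 → {B, C, E}; color 3 → {D}. Each edge has distinct colors on its endpoints.

3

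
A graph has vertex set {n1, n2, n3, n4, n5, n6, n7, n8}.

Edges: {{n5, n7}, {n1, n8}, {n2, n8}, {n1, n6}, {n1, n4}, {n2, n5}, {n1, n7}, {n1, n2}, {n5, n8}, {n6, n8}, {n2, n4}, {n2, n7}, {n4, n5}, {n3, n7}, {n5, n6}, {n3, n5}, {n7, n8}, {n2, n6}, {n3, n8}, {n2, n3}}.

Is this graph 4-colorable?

n2, n3, n5, n7, n8 are pairwise adjacent (a clique of size 5), so at least 5 colors are needed.
So 4 colors are not enough.

No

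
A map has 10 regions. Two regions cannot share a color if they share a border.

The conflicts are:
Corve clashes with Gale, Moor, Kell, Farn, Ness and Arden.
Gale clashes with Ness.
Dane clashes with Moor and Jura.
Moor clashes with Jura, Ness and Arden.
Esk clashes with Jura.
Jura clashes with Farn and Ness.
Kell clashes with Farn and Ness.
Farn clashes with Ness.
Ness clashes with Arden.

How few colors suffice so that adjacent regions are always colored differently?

4

Corve, Moor, Ness, Arden are mutually in conflict, so at least 4 colors are needed.
4 colors suffice: Corve=2, Gale=3, Dane=1, Moor=3, Esk=1, Jura=2, Kell=4, Farn=3, Ness=1, Arden=4. Every pair that conflicts lands in different colors.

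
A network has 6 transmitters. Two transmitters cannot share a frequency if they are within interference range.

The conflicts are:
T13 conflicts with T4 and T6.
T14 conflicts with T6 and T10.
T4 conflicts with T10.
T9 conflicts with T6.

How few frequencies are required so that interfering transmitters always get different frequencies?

The cycle T13-T6-T14-T10-T4-T13 has odd length 5, so it cannot be 2-colored; at least 3 frequencies are needed.
3 frequencies suffice: frequency 1 → {T4, T6}; frequency 2 → {T13, T14, T9}; frequency 3 → {T10}. Each listed conflict is separated.

3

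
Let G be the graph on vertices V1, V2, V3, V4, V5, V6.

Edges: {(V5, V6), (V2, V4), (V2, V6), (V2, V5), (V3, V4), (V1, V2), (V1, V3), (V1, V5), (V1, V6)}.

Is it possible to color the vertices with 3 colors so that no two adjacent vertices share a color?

No

V1, V2, V5, V6 are pairwise adjacent (a clique of size 4), so at least 4 colors are needed.
So 3 colors are not enough.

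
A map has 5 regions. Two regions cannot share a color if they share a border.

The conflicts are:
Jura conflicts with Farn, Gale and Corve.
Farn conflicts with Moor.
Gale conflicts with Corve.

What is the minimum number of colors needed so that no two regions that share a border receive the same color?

Jura, Gale, Corve are mutually in conflict, so at least 3 colors are needed.
3 colors suffice: Jura=1, Farn=2, Gale=2, Moor=1, Corve=3. Every pair that conflicts lands in different colors.

3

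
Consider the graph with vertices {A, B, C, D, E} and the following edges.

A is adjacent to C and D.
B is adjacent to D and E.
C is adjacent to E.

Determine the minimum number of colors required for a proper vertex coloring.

The cycle D-B-E-C-A-D has odd length 5, so it cannot be 2-colored; at least 3 colors are needed.
A valid assignment using 3 colors: A=1, B=2, C=2, D=3, E=1. Each edge has distinct colors on its endpoints.

3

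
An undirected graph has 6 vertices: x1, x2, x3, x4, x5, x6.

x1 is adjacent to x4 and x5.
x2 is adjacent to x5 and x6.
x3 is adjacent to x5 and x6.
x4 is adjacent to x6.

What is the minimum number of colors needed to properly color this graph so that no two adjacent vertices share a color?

The cycle x2-x5-x1-x4-x6-x2 has odd length 5, so it cannot be 2-colored; at least 3 colors are needed.
3 colors suffice: x1=2, x2=2, x3=2, x4=3, x5=1, x6=1. No two adjacent vertices share a color.

3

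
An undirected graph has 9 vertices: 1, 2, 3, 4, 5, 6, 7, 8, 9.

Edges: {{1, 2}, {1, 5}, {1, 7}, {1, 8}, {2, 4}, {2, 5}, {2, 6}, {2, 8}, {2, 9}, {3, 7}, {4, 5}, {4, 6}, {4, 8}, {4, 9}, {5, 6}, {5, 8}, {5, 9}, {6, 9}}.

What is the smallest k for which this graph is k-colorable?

5

2, 4, 5, 6, 9 are pairwise adjacent (a clique of size 5), so at least 5 colors are needed.
A valid assignment using 5 colors: 1=green, 2=red, 3=blue, 4=green, 5=blue, 6=purple, 7=red, 8=yellow, 9=yellow. Each edge has distinct colors on its endpoints.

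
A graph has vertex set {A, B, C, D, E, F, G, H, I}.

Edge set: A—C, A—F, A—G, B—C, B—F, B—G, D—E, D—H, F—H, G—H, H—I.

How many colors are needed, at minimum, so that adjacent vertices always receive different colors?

D and E are adjacent, so at least 2 colors are needed.
2 colors suffice: color red → {A, B, E, H}; color blue → {C, D, F, G, I}. No two adjacent vertices share a color.

2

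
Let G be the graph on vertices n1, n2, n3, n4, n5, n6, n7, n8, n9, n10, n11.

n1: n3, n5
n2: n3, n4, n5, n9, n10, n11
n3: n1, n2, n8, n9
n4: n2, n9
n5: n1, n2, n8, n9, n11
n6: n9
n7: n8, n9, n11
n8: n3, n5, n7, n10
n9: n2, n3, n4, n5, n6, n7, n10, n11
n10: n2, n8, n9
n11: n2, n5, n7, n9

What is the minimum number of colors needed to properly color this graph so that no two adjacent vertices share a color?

4

n2, n5, n9, n11 are pairwise adjacent (a clique of size 4), so at least 4 colors are needed.
One proper 4-coloring: n1=red, n2=blue, n3=green, n4=green, n5=green, n6=blue, n7=blue, n8=red, n9=red, n10=green, n11=yellow. Every edge joins two different colors.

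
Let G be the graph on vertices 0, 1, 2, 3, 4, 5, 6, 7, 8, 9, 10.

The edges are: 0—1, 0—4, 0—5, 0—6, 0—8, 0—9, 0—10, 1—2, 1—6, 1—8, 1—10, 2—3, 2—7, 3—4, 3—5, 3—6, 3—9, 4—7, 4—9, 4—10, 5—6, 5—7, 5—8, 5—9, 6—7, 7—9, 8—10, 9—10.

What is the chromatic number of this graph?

4

0, 4, 9, 10 are pairwise adjacent (a clique of size 4), so at least 4 colors are needed.
4 colors suffice: color a → {0, 3, 7}; color b → {2, 6, 8, 9}; color c → {1, 4, 5}; color d → {10}. Every edge joins two different colors.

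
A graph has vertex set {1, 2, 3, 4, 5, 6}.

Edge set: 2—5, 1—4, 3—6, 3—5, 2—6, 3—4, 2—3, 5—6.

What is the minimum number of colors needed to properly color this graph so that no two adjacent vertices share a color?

4

2, 3, 5, 6 are mutually adjacent (a clique of size 4), so at least 4 colors are needed.
4 colors suffice: color a → {1, 3}; color b → {4, 5}; color c → {6}; color d → {2}. No two adjacent vertices share a color.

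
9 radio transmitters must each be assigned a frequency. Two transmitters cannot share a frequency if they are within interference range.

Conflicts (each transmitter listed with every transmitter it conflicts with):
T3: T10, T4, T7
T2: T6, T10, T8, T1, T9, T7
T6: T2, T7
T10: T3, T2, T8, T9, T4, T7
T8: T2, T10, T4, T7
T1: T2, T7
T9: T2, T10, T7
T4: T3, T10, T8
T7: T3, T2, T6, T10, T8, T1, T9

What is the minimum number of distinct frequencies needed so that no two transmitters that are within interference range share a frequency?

T2, T10, T9, T7 all conflict with each other, so at least 4 frequencies are needed.
4 frequencies suffice: frequency 1 → {T4, T7}; frequency 2 → {T3, T2}; frequency 3 → {T6, T10, T1}; frequency 4 → {T8, T9}. Every pair that conflicts lands in different frequencies.

4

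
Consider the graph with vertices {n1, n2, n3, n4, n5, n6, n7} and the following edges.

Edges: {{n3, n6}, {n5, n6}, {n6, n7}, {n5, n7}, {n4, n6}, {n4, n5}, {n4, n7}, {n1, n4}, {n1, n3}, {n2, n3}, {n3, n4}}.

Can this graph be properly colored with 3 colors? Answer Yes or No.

No

n4, n5, n6, n7 are mutually adjacent (a clique of size 4), so at least 4 colors are needed.
So 3 colors are not enough.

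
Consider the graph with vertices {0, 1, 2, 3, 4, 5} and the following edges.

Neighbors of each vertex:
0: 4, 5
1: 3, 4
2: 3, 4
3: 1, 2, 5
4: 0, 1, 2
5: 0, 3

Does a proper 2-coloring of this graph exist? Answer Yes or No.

No

The cycle 3-5-0-4-2-3 has odd length 5, so it cannot be 2-colored; at least 3 colors are needed.
So 2 colors are not enough.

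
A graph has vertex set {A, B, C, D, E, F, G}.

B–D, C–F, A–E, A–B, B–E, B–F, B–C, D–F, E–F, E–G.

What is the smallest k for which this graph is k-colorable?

A, B, E are pairwise adjacent, so at least 3 colors are needed.
3 colors suffice: color 1 → {B, G}; color 2 → {A, F}; color 3 → {C, D, E}. No two adjacent vertices share a color.

3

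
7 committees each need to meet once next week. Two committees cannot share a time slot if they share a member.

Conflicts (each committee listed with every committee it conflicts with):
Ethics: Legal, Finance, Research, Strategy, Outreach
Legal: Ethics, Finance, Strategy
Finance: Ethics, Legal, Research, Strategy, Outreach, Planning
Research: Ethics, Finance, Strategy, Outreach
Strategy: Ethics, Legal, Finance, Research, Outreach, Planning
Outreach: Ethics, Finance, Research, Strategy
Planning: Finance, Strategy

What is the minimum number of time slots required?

Ethics, Finance, Research, Strategy, Outreach all conflict with each other, so at least 5 time slots are needed.
A valid assignment using 5 time slots: Ethics=3, Legal=4, Finance=1, Research=4, Strategy=2, Outreach=5, Planning=3. Every pair that conflicts lands in different time slots.

5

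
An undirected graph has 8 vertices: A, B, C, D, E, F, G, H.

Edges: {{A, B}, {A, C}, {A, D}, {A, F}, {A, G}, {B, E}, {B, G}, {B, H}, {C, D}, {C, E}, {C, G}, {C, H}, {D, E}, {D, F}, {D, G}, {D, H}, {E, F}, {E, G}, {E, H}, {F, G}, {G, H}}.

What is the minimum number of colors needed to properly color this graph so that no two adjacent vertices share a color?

C, D, E, G, H are pairwise adjacent (a clique of size 5), so at least 5 colors are needed.
5 colors suffice: color red → {G}; color blue → {A, E}; color green → {B, D}; color yellow → {F, H}; color purple → {C}. Each edge has distinct colors on its endpoints.

5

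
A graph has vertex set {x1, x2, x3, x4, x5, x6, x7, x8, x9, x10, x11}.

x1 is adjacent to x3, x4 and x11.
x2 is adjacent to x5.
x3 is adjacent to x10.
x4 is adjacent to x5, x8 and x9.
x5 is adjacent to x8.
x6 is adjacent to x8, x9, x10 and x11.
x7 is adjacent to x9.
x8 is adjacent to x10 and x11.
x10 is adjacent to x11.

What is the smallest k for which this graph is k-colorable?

4

x6, x8, x10, x11 are pairwise adjacent (a clique of size 4), so at least 4 colors are needed.
4 colors suffice: color 1 → {x1, x2, x8, x9}; color 2 → {x3, x4, x7, x11}; color 3 → {x5, x6}; color 4 → {x10}. Each edge has distinct colors on its endpoints.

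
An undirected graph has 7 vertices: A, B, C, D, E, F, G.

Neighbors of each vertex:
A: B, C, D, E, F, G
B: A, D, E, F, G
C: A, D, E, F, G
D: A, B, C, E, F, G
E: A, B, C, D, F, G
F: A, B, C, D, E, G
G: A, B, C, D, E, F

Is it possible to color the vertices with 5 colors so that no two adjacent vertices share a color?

A, B, D, E, F, G are pairwise adjacent (a clique of size 6), so at least 6 colors are needed.
So 5 colors are not enough.

No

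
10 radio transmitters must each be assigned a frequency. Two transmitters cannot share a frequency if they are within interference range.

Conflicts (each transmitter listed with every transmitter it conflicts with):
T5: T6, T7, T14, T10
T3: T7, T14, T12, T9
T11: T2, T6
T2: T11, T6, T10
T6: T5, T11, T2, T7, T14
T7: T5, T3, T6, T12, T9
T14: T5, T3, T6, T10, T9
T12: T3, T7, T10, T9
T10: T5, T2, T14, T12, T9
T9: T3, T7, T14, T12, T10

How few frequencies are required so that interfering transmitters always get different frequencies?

4

T3, T7, T12, T9 all conflict with each other, so at least 4 frequencies are needed.
4 frequencies suffice: T5=4, T3=4, T11=1, T2=2, T6=3, T7=1, T14=2, T12=2, T10=1, T9=3. No two conflicting transmitters share a frequency.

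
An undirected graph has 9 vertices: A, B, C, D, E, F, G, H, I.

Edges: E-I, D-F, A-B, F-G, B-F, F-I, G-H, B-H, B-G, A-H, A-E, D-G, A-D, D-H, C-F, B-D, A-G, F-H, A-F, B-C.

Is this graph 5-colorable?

No

A, B, D, F, G, H form a clique, so at least 6 colors are needed.
So 5 colors are not enough.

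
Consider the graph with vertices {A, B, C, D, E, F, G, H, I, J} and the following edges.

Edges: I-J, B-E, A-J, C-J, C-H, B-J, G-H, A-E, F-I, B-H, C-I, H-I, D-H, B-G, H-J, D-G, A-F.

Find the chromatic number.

4

C, H, I, J are pairwise adjacent (a clique of size 4), so at least 4 colors are needed.
4 colors suffice: color 1 → {A, H}; color 2 → {E, F, G, J}; color 3 → {B, D, I}; color 4 → {C}. Each edge has distinct colors on its endpoints.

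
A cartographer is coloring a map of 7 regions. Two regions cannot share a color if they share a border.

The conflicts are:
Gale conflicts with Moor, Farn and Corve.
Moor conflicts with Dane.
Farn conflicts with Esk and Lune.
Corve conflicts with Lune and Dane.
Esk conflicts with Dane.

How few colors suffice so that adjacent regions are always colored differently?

3

The cycle Dane-Corve-Lune-Farn-Esk-Dane has odd length 5, so it cannot be 2-colored; at least 3 colors are needed.
3 colors suffice: color 1 → {Moor, Farn, Corve}; color 2 → {Gale, Lune, Dane}; color 3 → {Esk}. Each listed conflict is separated.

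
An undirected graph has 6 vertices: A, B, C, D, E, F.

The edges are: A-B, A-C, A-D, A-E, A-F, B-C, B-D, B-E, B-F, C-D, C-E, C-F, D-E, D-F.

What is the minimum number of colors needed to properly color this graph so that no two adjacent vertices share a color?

5

A, B, C, D, F are pairwise adjacent (a clique of size 5), so at least 5 colors are needed.
5 colors suffice: A=2, B=3, C=4, D=1, E=5, F=5. Each edge has distinct colors on its endpoints.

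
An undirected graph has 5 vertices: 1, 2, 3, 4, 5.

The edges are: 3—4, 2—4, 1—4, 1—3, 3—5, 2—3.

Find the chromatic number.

3

2, 3, 4 are mutually adjacent, so at least 3 colors are needed.
3 colors suffice: 1=c, 2=c, 3=a, 4=b, 5=b. Every edge joins two different colors.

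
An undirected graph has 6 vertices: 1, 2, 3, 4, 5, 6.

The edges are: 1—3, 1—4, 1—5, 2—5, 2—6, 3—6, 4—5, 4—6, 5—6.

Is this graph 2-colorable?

No

1, 4, 5 form a triangle, so at least 3 colors are needed.
So 2 colors are not enough.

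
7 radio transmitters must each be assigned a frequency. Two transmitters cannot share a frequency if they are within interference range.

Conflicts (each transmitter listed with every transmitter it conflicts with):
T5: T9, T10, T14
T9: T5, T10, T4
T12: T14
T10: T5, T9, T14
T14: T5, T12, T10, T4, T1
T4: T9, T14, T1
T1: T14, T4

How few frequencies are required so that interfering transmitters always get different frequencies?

3

T5, T9, T10 are mutually in conflict, so at least 3 frequencies are needed.
A valid assignment using 3 frequencies: T5=3, T9=1, T12=2, T10=2, T14=1, T4=2, T1=3. Every pair that conflicts lands in different frequencies.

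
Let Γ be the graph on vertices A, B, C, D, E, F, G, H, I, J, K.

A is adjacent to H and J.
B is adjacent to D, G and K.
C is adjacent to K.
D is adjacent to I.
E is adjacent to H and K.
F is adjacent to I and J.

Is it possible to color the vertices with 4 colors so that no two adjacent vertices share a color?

The chromatic number is 3. The cycle F-J-A-H-E-K-B-D-I-F has odd length 9, so it cannot be 2-colored; at least 3 colors are needed.
3 colors suffice: color 1 → {A, B, C, E, I}; color 2 → {D, F, G, H, K}; color 3 → {J}.
Since 4 ≥ 3, a proper 4-coloring certainly exists.

Yes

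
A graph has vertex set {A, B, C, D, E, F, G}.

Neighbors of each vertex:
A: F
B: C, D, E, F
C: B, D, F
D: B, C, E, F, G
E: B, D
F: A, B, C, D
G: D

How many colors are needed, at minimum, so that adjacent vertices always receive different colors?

B, C, D, F form a clique, so at least 4 colors are needed.
4 colors suffice: A=red, B=green, C=yellow, D=red, E=blue, F=blue, G=blue. No two adjacent vertices share a color.

4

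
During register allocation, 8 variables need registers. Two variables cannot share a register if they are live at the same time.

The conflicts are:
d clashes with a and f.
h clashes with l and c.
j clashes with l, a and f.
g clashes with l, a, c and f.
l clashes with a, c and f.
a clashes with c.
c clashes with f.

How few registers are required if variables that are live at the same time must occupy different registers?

4

g, l, a, c pairwise conflict, so at least 4 registers are needed.
A valid assignment using 4 registers: d=1, h=2, j=3, g=4, l=1, a=2, c=3, f=2. No two conflicting variables share a register.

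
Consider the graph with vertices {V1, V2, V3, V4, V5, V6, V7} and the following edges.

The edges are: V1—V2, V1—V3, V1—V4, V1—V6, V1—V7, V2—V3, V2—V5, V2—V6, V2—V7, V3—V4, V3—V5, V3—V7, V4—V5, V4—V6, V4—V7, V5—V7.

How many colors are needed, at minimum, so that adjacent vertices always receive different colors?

4

V1, V3, V4, V7 are mutually adjacent (a clique of size 4), so at least 4 colors are needed.
4 colors suffice: color R → {V1, V5}; color B → {V2, V4}; color G → {V6, V7}; color Y → {V3}. Every edge joins two different colors.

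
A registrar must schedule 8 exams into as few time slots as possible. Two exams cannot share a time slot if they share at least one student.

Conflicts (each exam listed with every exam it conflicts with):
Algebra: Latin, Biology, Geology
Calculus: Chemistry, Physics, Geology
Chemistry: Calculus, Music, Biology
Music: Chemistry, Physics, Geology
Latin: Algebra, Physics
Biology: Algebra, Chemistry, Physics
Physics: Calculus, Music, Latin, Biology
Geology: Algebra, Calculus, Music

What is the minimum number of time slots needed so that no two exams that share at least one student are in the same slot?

3

The cycle Latin-Physics-Calculus-Geology-Algebra-Latin has odd length 5, so it cannot be 2-colored; at least 3 time slots are needed.
3 time slots suffice: time slot 1 → {Algebra, Chemistry, Physics}; time slot 2 → {Calculus, Music, Latin, Biology}; time slot 3 → {Geology}. No two conflicting exams share a time slot.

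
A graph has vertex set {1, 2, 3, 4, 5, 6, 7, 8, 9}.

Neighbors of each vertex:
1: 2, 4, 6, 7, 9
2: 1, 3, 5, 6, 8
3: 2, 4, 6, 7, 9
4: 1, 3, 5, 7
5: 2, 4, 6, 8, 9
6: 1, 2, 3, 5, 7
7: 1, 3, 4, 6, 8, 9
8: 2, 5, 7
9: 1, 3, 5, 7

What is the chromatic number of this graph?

2, 5, 6 form a triangle, so at least 3 colors are needed.
3 colors suffice: color a → {2, 7}; color b → {1, 3, 5}; color c → {4, 6, 8, 9}. Each edge has distinct colors on its endpoints.

3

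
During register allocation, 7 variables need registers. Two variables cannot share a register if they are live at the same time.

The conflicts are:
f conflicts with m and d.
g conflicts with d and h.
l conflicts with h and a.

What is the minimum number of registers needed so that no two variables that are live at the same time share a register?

g and d conflict, so at least 2 registers are needed.
2 registers suffice: register 1 → {m, d, h, a}; register 2 → {f, g, l}. Every pair that conflicts lands in different registers.

2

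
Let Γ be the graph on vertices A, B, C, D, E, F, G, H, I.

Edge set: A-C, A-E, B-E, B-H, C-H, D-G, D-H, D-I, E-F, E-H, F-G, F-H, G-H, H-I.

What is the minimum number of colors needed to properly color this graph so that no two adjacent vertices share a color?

F, G, H are pairwise adjacent, so at least 3 colors are needed.
A valid assignment using 3 colors: A=1, B=3, C=2, D=3, E=2, F=3, G=2, H=1, I=2. No two adjacent vertices share a color.

3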